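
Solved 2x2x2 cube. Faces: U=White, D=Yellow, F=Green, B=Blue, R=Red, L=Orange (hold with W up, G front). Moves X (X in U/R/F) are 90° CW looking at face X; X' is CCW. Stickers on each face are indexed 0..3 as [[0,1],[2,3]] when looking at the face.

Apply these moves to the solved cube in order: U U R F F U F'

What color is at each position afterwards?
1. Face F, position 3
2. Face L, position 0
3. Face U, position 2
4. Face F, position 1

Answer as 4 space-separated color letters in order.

After move 1 (U): U=WWWW F=RRGG R=BBRR B=OOBB L=GGOO
After move 2 (U): U=WWWW F=BBGG R=OORR B=GGBB L=RROO
After move 3 (R): R=RORO U=WBWG F=BYGY D=YBYG B=WGWB
After move 4 (F): F=GBYY U=WBOR R=WOGO D=RRYG L=RYOB
After move 5 (F): F=YGYB U=WBBY R=OORO D=GWYG L=RROR
After move 6 (U): U=BWYB F=OOYB R=WGRO B=RRWB L=YGOR
After move 7 (F'): F=OBOY U=BWWR R=WGGO D=GRYG L=YBOY
Query 1: F[3] = Y
Query 2: L[0] = Y
Query 3: U[2] = W
Query 4: F[1] = B

Answer: Y Y W B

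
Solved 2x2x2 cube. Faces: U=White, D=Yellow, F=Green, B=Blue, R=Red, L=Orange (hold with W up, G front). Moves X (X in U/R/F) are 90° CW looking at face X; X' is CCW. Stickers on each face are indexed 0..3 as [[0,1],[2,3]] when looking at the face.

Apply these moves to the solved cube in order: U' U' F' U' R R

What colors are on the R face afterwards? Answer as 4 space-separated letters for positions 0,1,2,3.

After move 1 (U'): U=WWWW F=OOGG R=GGRR B=RRBB L=BBOO
After move 2 (U'): U=WWWW F=BBGG R=OORR B=GGBB L=RROO
After move 3 (F'): F=BGBG U=WWOR R=YOYR D=ROYY L=RWOW
After move 4 (U'): U=WRWO F=RWBG R=BGYR B=YOBB L=GGOW
After move 5 (R): R=YBRG U=WWWG F=ROBY D=RBYY B=OORB
After move 6 (R): R=RYGB U=WOWY F=RBBY D=RRYO B=GOWB
Query: R face = RYGB

Answer: R Y G B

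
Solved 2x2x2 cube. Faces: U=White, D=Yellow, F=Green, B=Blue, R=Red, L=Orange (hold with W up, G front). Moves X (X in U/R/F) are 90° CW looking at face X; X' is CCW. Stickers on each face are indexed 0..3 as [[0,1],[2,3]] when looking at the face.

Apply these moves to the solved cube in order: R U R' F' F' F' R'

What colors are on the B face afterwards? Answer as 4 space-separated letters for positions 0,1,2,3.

Answer: Y O B B

Derivation:
After move 1 (R): R=RRRR U=WGWG F=GYGY D=YBYB B=WBWB
After move 2 (U): U=WWGG F=RRGY R=WBRR B=OOWB L=GYOO
After move 3 (R'): R=BRWR U=WWGO F=RWGG D=YRYY B=BOBB
After move 4 (F'): F=WGRG U=WWBW R=RRYR D=YOYY L=GOOG
After move 5 (F'): F=GGWR U=WWRY R=ORYR D=OGYY L=GWOB
After move 6 (F'): F=GRGW U=WWOY R=GROR D=WBYY L=GYOR
After move 7 (R'): R=RRGO U=WBOB F=GWGY D=WRYW B=YOBB
Query: B face = YOBB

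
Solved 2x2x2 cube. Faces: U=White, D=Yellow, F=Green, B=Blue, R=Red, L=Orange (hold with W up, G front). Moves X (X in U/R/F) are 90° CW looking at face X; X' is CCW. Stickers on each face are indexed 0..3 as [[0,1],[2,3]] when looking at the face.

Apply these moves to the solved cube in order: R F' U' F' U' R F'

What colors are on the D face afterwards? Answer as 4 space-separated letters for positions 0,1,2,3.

After move 1 (R): R=RRRR U=WGWG F=GYGY D=YBYB B=WBWB
After move 2 (F'): F=YYGG U=WGRR R=BRYR D=OOYB L=OGOW
After move 3 (U'): U=GRWR F=OGGG R=YYYR B=BRWB L=WBOW
After move 4 (F'): F=GGOG U=GRYY R=OYOR D=BWYB L=WROW
After move 5 (U'): U=RYGY F=WROG R=GGOR B=OYWB L=BROW
After move 6 (R): R=OGRG U=RRGG F=WWOB D=BWYO B=YYYB
After move 7 (F'): F=WBWO U=RROR R=WGBG D=RWYO L=BGOG
Query: D face = RWYO

Answer: R W Y O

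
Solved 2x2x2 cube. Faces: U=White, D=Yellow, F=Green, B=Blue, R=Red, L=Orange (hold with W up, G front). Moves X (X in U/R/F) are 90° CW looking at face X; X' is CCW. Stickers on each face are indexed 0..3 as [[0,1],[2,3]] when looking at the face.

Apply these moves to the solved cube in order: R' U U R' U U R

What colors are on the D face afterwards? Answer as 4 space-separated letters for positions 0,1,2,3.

After move 1 (R'): R=RRRR U=WBWB F=GWGW D=YGYG B=YBYB
After move 2 (U): U=WWBB F=RRGW R=YBRR B=OOYB L=GWOO
After move 3 (U): U=BWBW F=YBGW R=OORR B=GWYB L=RROO
After move 4 (R'): R=OROR U=BYBG F=YWGW D=YBYW B=GWGB
After move 5 (U): U=BBGY F=ORGW R=GWOR B=RRGB L=YWOO
After move 6 (U): U=GBYB F=GWGW R=RROR B=YWGB L=OROO
After move 7 (R): R=ORRR U=GWYW F=GBGW D=YGYY B=BWBB
Query: D face = YGYY

Answer: Y G Y Y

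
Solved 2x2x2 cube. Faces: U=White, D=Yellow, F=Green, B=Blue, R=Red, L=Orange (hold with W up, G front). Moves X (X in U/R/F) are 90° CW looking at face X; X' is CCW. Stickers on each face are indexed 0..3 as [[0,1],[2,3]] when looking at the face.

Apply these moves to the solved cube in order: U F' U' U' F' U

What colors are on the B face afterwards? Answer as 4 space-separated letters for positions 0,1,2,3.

After move 1 (U): U=WWWW F=RRGG R=BBRR B=OOBB L=GGOO
After move 2 (F'): F=RGRG U=WWBR R=YBYR D=GOYY L=GWOW
After move 3 (U'): U=WRWB F=GWRG R=RGYR B=YBBB L=OOOW
After move 4 (U'): U=RBWW F=OORG R=GWYR B=RGBB L=YBOW
After move 5 (F'): F=OGOR U=RBGY R=OWGR D=BWYY L=YWOW
After move 6 (U): U=GRYB F=OWOR R=RGGR B=YWBB L=OGOW
Query: B face = YWBB

Answer: Y W B B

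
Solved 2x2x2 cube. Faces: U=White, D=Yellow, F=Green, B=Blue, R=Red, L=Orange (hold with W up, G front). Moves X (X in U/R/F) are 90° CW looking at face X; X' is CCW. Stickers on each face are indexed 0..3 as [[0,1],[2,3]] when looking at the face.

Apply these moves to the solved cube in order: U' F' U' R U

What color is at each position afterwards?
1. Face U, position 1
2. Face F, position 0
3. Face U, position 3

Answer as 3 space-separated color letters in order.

Answer: W Y W

Derivation:
After move 1 (U'): U=WWWW F=OOGG R=GGRR B=RRBB L=BBOO
After move 2 (F'): F=OGOG U=WWGR R=YGYR D=BOYY L=BWOW
After move 3 (U'): U=WRWG F=BWOG R=OGYR B=YGBB L=RROW
After move 4 (R): R=YORG U=WWWG F=BOOY D=BBYY B=GGRB
After move 5 (U): U=WWGW F=YOOY R=GGRG B=RRRB L=BOOW
Query 1: U[1] = W
Query 2: F[0] = Y
Query 3: U[3] = W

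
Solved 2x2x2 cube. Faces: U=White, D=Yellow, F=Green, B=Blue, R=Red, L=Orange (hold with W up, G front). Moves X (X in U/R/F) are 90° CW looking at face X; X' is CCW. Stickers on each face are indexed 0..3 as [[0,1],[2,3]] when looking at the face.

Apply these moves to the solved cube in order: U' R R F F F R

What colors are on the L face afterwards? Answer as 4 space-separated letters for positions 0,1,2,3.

After move 1 (U'): U=WWWW F=OOGG R=GGRR B=RRBB L=BBOO
After move 2 (R): R=RGRG U=WOWG F=OYGY D=YBYR B=WRWB
After move 3 (R): R=RRGG U=WYWY F=OBGR D=YWYW B=GROB
After move 4 (F): F=GORB U=WYOB R=WRYG D=GRYW L=BYOW
After move 5 (F): F=RGBO U=WYWY R=ORBG D=YWYW L=BGOR
After move 6 (F): F=BROG U=WYRG R=WRYG D=BOYW L=BYOW
After move 7 (R): R=YWGR U=WRRG F=BOOW D=BOYG B=GRYB
Query: L face = BYOW

Answer: B Y O W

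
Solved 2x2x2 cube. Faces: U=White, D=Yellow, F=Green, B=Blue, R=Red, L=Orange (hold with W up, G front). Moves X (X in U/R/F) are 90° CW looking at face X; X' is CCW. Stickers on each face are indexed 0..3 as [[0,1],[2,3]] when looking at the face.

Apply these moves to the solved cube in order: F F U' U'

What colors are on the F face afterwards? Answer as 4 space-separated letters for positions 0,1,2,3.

After move 1 (F): F=GGGG U=WWOO R=WRWR D=RRYY L=OYOY
After move 2 (F): F=GGGG U=WWYY R=OROR D=WWYY L=OROR
After move 3 (U'): U=WYWY F=ORGG R=GGOR B=ORBB L=BBOR
After move 4 (U'): U=YYWW F=BBGG R=OROR B=GGBB L=OROR
Query: F face = BBGG

Answer: B B G G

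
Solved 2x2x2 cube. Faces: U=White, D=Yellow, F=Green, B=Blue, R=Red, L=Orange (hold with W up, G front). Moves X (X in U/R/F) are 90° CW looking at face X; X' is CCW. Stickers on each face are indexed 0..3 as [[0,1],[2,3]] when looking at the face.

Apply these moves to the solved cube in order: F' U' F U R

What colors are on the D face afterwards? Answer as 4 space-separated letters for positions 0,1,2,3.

Answer: Y B Y B

Derivation:
After move 1 (F'): F=GGGG U=WWRR R=YRYR D=OOYY L=OWOW
After move 2 (U'): U=WRWR F=OWGG R=GGYR B=YRBB L=BBOW
After move 3 (F): F=GOGW U=WRWB R=WGRR D=YGYY L=BOOO
After move 4 (U): U=WWBR F=WGGW R=YRRR B=BOBB L=GOOO
After move 5 (R): R=RYRR U=WGBW F=WGGY D=YBYB B=ROWB
Query: D face = YBYB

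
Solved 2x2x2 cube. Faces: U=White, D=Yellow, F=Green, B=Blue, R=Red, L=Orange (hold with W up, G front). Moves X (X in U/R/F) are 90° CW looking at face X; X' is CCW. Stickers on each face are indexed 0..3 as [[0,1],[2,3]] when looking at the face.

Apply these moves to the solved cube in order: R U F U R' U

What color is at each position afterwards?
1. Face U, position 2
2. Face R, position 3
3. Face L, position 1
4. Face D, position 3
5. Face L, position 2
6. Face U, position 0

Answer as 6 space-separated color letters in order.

Answer: G G W R O Y

Derivation:
After move 1 (R): R=RRRR U=WGWG F=GYGY D=YBYB B=WBWB
After move 2 (U): U=WWGG F=RRGY R=WBRR B=OOWB L=GYOO
After move 3 (F): F=GRYR U=WWOY R=GBGR D=RWYB L=GYOB
After move 4 (U): U=OWYW F=GBYR R=OOGR B=GYWB L=GROB
After move 5 (R'): R=OROG U=OWYG F=GWYW D=RBYR B=BYWB
After move 6 (U): U=YOGW F=ORYW R=BYOG B=GRWB L=GWOB
Query 1: U[2] = G
Query 2: R[3] = G
Query 3: L[1] = W
Query 4: D[3] = R
Query 5: L[2] = O
Query 6: U[0] = Y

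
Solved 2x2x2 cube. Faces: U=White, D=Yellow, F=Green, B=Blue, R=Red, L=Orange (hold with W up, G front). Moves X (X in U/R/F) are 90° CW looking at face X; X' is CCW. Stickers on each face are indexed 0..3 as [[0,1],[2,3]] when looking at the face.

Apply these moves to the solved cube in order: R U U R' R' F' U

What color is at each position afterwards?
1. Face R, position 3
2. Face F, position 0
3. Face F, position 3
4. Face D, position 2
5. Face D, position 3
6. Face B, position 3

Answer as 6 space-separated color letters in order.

After move 1 (R): R=RRRR U=WGWG F=GYGY D=YBYB B=WBWB
After move 2 (U): U=WWGG F=RRGY R=WBRR B=OOWB L=GYOO
After move 3 (U): U=GWGW F=WBGY R=OORR B=GYWB L=RROO
After move 4 (R'): R=OROR U=GWGG F=WWGW D=YBYY B=BYBB
After move 5 (R'): R=RROO U=GBGB F=WWGG D=YWYW B=YYBB
After move 6 (F'): F=WGWG U=GBRO R=WRYO D=ROYW L=RBOG
After move 7 (U): U=RGOB F=WRWG R=YYYO B=RBBB L=WGOG
Query 1: R[3] = O
Query 2: F[0] = W
Query 3: F[3] = G
Query 4: D[2] = Y
Query 5: D[3] = W
Query 6: B[3] = B

Answer: O W G Y W B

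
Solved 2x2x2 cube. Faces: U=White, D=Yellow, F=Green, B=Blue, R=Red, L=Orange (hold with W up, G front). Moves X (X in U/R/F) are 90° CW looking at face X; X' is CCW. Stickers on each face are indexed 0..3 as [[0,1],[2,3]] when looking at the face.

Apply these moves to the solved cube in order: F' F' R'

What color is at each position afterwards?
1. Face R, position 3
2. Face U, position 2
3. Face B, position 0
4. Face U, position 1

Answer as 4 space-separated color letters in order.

After move 1 (F'): F=GGGG U=WWRR R=YRYR D=OOYY L=OWOW
After move 2 (F'): F=GGGG U=WWYY R=OROR D=WWYY L=OROR
After move 3 (R'): R=RROO U=WBYB F=GWGY D=WGYG B=YBWB
Query 1: R[3] = O
Query 2: U[2] = Y
Query 3: B[0] = Y
Query 4: U[1] = B

Answer: O Y Y B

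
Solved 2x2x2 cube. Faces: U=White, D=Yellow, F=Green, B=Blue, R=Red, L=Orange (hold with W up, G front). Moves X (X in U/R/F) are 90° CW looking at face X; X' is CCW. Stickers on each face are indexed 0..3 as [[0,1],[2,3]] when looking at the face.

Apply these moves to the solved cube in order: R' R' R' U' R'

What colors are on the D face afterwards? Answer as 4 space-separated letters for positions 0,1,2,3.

After move 1 (R'): R=RRRR U=WBWB F=GWGW D=YGYG B=YBYB
After move 2 (R'): R=RRRR U=WYWY F=GBGB D=YWYW B=GBGB
After move 3 (R'): R=RRRR U=WGWG F=GYGY D=YBYB B=WBWB
After move 4 (U'): U=GGWW F=OOGY R=GYRR B=RRWB L=WBOO
After move 5 (R'): R=YRGR U=GWWR F=OGGW D=YOYY B=BRBB
Query: D face = YOYY

Answer: Y O Y Y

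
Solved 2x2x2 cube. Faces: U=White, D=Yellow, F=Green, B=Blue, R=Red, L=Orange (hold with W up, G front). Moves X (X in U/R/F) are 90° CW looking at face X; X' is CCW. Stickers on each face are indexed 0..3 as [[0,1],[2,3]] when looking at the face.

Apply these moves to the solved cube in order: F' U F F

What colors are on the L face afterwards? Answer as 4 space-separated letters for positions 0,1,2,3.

Answer: G Y O B

Derivation:
After move 1 (F'): F=GGGG U=WWRR R=YRYR D=OOYY L=OWOW
After move 2 (U): U=RWRW F=YRGG R=BBYR B=OWBB L=GGOW
After move 3 (F): F=GYGR U=RWWG R=RBWR D=YBYY L=GOOO
After move 4 (F): F=GGRY U=RWOO R=WBGR D=WRYY L=GYOB
Query: L face = GYOB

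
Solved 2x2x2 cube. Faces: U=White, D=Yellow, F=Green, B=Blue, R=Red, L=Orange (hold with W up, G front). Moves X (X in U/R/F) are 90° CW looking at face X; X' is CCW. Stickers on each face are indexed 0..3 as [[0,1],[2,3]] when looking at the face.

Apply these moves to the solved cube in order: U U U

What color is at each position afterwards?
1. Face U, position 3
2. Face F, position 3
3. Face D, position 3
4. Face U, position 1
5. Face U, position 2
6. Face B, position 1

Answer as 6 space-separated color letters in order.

Answer: W G Y W W R

Derivation:
After move 1 (U): U=WWWW F=RRGG R=BBRR B=OOBB L=GGOO
After move 2 (U): U=WWWW F=BBGG R=OORR B=GGBB L=RROO
After move 3 (U): U=WWWW F=OOGG R=GGRR B=RRBB L=BBOO
Query 1: U[3] = W
Query 2: F[3] = G
Query 3: D[3] = Y
Query 4: U[1] = W
Query 5: U[2] = W
Query 6: B[1] = R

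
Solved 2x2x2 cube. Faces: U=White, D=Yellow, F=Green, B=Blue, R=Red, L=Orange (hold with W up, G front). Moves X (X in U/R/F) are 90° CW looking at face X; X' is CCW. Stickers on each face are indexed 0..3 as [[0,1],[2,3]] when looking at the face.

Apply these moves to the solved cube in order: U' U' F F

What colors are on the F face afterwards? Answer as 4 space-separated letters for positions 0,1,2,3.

Answer: G G B B

Derivation:
After move 1 (U'): U=WWWW F=OOGG R=GGRR B=RRBB L=BBOO
After move 2 (U'): U=WWWW F=BBGG R=OORR B=GGBB L=RROO
After move 3 (F): F=GBGB U=WWOR R=WOWR D=ROYY L=RYOY
After move 4 (F): F=GGBB U=WWYY R=OORR D=WWYY L=RROO
Query: F face = GGBB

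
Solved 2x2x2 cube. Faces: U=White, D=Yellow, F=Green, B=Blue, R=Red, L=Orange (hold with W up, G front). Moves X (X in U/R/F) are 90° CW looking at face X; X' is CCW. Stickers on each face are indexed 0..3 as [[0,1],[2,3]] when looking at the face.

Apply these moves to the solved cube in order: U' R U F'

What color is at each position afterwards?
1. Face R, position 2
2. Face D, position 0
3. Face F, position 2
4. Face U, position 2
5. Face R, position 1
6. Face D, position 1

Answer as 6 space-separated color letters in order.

Answer: Y Y R W R O

Derivation:
After move 1 (U'): U=WWWW F=OOGG R=GGRR B=RRBB L=BBOO
After move 2 (R): R=RGRG U=WOWG F=OYGY D=YBYR B=WRWB
After move 3 (U): U=WWGO F=RGGY R=WRRG B=BBWB L=OYOO
After move 4 (F'): F=GYRG U=WWWR R=BRYG D=YOYR L=OOOG
Query 1: R[2] = Y
Query 2: D[0] = Y
Query 3: F[2] = R
Query 4: U[2] = W
Query 5: R[1] = R
Query 6: D[1] = O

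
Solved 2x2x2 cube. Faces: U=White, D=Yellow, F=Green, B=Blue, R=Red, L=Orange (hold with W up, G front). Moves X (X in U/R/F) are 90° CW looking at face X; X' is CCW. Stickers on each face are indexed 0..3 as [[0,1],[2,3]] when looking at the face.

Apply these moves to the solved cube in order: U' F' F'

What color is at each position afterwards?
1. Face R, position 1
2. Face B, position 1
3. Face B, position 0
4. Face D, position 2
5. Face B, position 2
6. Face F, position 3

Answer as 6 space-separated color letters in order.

Answer: G R R Y B O

Derivation:
After move 1 (U'): U=WWWW F=OOGG R=GGRR B=RRBB L=BBOO
After move 2 (F'): F=OGOG U=WWGR R=YGYR D=BOYY L=BWOW
After move 3 (F'): F=GGOO U=WWYY R=OGBR D=WWYY L=BROG
Query 1: R[1] = G
Query 2: B[1] = R
Query 3: B[0] = R
Query 4: D[2] = Y
Query 5: B[2] = B
Query 6: F[3] = O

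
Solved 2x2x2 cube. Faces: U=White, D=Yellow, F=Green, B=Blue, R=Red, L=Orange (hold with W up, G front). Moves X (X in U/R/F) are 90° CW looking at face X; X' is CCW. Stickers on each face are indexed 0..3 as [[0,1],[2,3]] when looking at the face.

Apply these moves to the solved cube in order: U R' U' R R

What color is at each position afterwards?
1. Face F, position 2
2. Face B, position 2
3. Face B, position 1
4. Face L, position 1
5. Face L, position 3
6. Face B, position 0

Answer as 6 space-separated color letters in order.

Answer: G G R O O W

Derivation:
After move 1 (U): U=WWWW F=RRGG R=BBRR B=OOBB L=GGOO
After move 2 (R'): R=BRBR U=WBWO F=RWGW D=YRYG B=YOYB
After move 3 (U'): U=BOWW F=GGGW R=RWBR B=BRYB L=YOOO
After move 4 (R): R=BRRW U=BGWW F=GRGG D=YYYB B=WROB
After move 5 (R): R=RBWR U=BRWG F=GYGB D=YOYW B=WRGB
Query 1: F[2] = G
Query 2: B[2] = G
Query 3: B[1] = R
Query 4: L[1] = O
Query 5: L[3] = O
Query 6: B[0] = W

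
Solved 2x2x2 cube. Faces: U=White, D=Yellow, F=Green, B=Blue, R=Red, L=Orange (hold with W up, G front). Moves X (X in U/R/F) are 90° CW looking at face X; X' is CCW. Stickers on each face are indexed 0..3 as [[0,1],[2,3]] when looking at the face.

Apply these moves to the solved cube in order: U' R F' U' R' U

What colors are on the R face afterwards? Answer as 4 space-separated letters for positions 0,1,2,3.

After move 1 (U'): U=WWWW F=OOGG R=GGRR B=RRBB L=BBOO
After move 2 (R): R=RGRG U=WOWG F=OYGY D=YBYR B=WRWB
After move 3 (F'): F=YYOG U=WORR R=BGYG D=BOYR L=BGOW
After move 4 (U'): U=ORWR F=BGOG R=YYYG B=BGWB L=WROW
After move 5 (R'): R=YGYY U=OWWB F=BROR D=BGYG B=RGOB
After move 6 (U): U=WOBW F=YGOR R=RGYY B=WROB L=BROW
Query: R face = RGYY

Answer: R G Y Y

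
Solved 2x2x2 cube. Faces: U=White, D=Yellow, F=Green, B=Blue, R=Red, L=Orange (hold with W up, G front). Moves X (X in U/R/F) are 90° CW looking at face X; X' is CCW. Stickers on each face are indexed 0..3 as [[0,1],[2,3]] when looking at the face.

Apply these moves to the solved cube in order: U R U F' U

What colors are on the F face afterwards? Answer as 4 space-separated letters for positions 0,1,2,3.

Answer: B O R G

Derivation:
After move 1 (U): U=WWWW F=RRGG R=BBRR B=OOBB L=GGOO
After move 2 (R): R=RBRB U=WRWG F=RYGY D=YBYO B=WOWB
After move 3 (U): U=WWGR F=RBGY R=WORB B=GGWB L=RYOO
After move 4 (F'): F=BYRG U=WWWR R=BOYB D=YOYO L=RROG
After move 5 (U): U=WWRW F=BORG R=GGYB B=RRWB L=BYOG
Query: F face = BORG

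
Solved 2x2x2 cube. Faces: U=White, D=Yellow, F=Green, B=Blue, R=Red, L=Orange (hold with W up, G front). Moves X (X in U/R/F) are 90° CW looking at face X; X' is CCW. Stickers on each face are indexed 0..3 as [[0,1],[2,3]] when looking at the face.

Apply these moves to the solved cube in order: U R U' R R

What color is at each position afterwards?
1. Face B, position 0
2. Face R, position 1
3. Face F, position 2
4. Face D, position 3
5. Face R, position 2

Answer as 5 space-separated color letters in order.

Answer: Y R G W Y

Derivation:
After move 1 (U): U=WWWW F=RRGG R=BBRR B=OOBB L=GGOO
After move 2 (R): R=RBRB U=WRWG F=RYGY D=YBYO B=WOWB
After move 3 (U'): U=RGWW F=GGGY R=RYRB B=RBWB L=WOOO
After move 4 (R): R=RRBY U=RGWY F=GBGO D=YWYR B=WBGB
After move 5 (R): R=BRYR U=RBWO F=GWGR D=YGYW B=YBGB
Query 1: B[0] = Y
Query 2: R[1] = R
Query 3: F[2] = G
Query 4: D[3] = W
Query 5: R[2] = Y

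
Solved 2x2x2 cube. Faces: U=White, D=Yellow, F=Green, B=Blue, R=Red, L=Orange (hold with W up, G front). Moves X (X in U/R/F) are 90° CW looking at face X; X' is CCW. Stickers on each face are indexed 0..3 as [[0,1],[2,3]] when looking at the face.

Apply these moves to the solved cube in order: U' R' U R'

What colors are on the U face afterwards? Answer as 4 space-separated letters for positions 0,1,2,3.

Answer: W Y R B

Derivation:
After move 1 (U'): U=WWWW F=OOGG R=GGRR B=RRBB L=BBOO
After move 2 (R'): R=GRGR U=WBWR F=OWGW D=YOYG B=YRYB
After move 3 (U): U=WWRB F=GRGW R=YRGR B=BBYB L=OWOO
After move 4 (R'): R=RRYG U=WYRB F=GWGB D=YRYW B=GBOB
Query: U face = WYRB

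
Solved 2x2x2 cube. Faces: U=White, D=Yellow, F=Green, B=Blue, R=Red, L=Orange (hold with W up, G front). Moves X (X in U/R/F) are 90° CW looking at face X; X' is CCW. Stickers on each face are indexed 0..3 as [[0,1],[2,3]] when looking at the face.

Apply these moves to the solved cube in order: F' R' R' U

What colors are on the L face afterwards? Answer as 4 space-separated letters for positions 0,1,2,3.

Answer: G B O W

Derivation:
After move 1 (F'): F=GGGG U=WWRR R=YRYR D=OOYY L=OWOW
After move 2 (R'): R=RRYY U=WBRB F=GWGR D=OGYG B=YBOB
After move 3 (R'): R=RYRY U=WORY F=GBGB D=OWYR B=GBGB
After move 4 (U): U=RWYO F=RYGB R=GBRY B=OWGB L=GBOW
Query: L face = GBOW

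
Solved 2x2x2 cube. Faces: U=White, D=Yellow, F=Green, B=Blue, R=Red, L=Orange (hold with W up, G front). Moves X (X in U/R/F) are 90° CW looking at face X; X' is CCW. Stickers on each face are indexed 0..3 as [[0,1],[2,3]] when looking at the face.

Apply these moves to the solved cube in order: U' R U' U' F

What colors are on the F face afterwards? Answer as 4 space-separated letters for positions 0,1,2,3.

Answer: G W Y R

Derivation:
After move 1 (U'): U=WWWW F=OOGG R=GGRR B=RRBB L=BBOO
After move 2 (R): R=RGRG U=WOWG F=OYGY D=YBYR B=WRWB
After move 3 (U'): U=OGWW F=BBGY R=OYRG B=RGWB L=WROO
After move 4 (U'): U=GWOW F=WRGY R=BBRG B=OYWB L=RGOO
After move 5 (F): F=GWYR U=GWOG R=OBWG D=RBYR L=RYOB
Query: F face = GWYR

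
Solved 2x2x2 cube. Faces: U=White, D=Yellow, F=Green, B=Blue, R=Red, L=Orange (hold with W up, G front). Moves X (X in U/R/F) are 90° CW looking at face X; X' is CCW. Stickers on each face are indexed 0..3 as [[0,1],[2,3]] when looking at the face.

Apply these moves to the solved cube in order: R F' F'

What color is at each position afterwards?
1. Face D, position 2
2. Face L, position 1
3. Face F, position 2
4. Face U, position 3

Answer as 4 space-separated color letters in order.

After move 1 (R): R=RRRR U=WGWG F=GYGY D=YBYB B=WBWB
After move 2 (F'): F=YYGG U=WGRR R=BRYR D=OOYB L=OGOW
After move 3 (F'): F=YGYG U=WGBY R=OROR D=GWYB L=OROR
Query 1: D[2] = Y
Query 2: L[1] = R
Query 3: F[2] = Y
Query 4: U[3] = Y

Answer: Y R Y Y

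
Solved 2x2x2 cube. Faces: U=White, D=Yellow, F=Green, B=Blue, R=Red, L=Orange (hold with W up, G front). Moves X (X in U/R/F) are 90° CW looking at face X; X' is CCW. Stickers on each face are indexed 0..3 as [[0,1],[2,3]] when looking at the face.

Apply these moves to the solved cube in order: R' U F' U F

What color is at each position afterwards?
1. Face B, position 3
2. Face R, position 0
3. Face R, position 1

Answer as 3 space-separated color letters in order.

After move 1 (R'): R=RRRR U=WBWB F=GWGW D=YGYG B=YBYB
After move 2 (U): U=WWBB F=RRGW R=YBRR B=OOYB L=GWOO
After move 3 (F'): F=RWRG U=WWYR R=GBYR D=WOYG L=GBOB
After move 4 (U): U=YWRW F=GBRG R=OOYR B=GBYB L=RWOB
After move 5 (F): F=RGGB U=YWBW R=ROWR D=YOYG L=RWOO
Query 1: B[3] = B
Query 2: R[0] = R
Query 3: R[1] = O

Answer: B R O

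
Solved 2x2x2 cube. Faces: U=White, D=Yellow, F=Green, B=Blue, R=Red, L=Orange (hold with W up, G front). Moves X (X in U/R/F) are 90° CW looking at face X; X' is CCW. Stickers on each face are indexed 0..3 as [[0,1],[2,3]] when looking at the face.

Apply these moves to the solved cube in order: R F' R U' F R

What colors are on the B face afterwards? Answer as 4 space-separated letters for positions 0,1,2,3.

Answer: B B G B

Derivation:
After move 1 (R): R=RRRR U=WGWG F=GYGY D=YBYB B=WBWB
After move 2 (F'): F=YYGG U=WGRR R=BRYR D=OOYB L=OGOW
After move 3 (R): R=YBRR U=WYRG F=YOGB D=OWYW B=RBGB
After move 4 (U'): U=YGWR F=OGGB R=YORR B=YBGB L=RBOW
After move 5 (F): F=GOBG U=YGWB R=WORR D=RYYW L=ROOW
After move 6 (R): R=RWRO U=YOWG F=GYBW D=RGYY B=BBGB
Query: B face = BBGB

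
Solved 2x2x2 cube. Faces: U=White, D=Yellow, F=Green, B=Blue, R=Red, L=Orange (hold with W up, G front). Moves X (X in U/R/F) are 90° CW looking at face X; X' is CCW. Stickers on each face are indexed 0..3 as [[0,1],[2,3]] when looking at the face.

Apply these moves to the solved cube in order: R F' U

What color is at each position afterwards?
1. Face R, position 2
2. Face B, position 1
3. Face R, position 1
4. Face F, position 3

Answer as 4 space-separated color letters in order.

Answer: Y G B G

Derivation:
After move 1 (R): R=RRRR U=WGWG F=GYGY D=YBYB B=WBWB
After move 2 (F'): F=YYGG U=WGRR R=BRYR D=OOYB L=OGOW
After move 3 (U): U=RWRG F=BRGG R=WBYR B=OGWB L=YYOW
Query 1: R[2] = Y
Query 2: B[1] = G
Query 3: R[1] = B
Query 4: F[3] = G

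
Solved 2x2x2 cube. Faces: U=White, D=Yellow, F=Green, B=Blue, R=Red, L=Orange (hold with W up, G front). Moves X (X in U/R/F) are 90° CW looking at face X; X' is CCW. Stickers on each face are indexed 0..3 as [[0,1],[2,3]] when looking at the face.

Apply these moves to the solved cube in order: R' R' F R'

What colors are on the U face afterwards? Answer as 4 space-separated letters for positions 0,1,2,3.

After move 1 (R'): R=RRRR U=WBWB F=GWGW D=YGYG B=YBYB
After move 2 (R'): R=RRRR U=WYWY F=GBGB D=YWYW B=GBGB
After move 3 (F): F=GGBB U=WYOO R=WRYR D=RRYW L=OYOW
After move 4 (R'): R=RRWY U=WGOG F=GYBO D=RGYB B=WBRB
Query: U face = WGOG

Answer: W G O G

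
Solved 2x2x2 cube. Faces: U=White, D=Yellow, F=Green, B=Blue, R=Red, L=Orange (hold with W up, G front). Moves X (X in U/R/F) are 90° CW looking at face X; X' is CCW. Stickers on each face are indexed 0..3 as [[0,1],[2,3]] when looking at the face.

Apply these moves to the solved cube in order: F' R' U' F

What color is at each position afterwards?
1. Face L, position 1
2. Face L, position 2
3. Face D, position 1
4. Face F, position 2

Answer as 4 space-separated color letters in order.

Answer: O O G R

Derivation:
After move 1 (F'): F=GGGG U=WWRR R=YRYR D=OOYY L=OWOW
After move 2 (R'): R=RRYY U=WBRB F=GWGR D=OGYG B=YBOB
After move 3 (U'): U=BBWR F=OWGR R=GWYY B=RROB L=YBOW
After move 4 (F): F=GORW U=BBWB R=WWRY D=YGYG L=YOOG
Query 1: L[1] = O
Query 2: L[2] = O
Query 3: D[1] = G
Query 4: F[2] = R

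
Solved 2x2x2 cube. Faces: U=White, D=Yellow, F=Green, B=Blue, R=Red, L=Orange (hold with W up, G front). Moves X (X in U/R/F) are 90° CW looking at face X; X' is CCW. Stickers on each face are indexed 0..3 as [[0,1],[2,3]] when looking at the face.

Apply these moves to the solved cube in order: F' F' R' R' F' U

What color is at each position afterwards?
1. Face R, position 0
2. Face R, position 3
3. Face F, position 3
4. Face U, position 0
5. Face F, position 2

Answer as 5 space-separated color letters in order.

After move 1 (F'): F=GGGG U=WWRR R=YRYR D=OOYY L=OWOW
After move 2 (F'): F=GGGG U=WWYY R=OROR D=WWYY L=OROR
After move 3 (R'): R=RROO U=WBYB F=GWGY D=WGYG B=YBWB
After move 4 (R'): R=RORO U=WWYY F=GBGB D=WWYY B=GBGB
After move 5 (F'): F=BBGG U=WWRR R=WOWO D=RRYY L=OYOY
After move 6 (U): U=RWRW F=WOGG R=GBWO B=OYGB L=BBOY
Query 1: R[0] = G
Query 2: R[3] = O
Query 3: F[3] = G
Query 4: U[0] = R
Query 5: F[2] = G

Answer: G O G R G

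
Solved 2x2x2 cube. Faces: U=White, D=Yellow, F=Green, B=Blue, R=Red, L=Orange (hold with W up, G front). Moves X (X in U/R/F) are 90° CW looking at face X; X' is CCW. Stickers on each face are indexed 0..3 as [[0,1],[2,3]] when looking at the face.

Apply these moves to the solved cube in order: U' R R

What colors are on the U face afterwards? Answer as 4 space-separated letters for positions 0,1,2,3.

After move 1 (U'): U=WWWW F=OOGG R=GGRR B=RRBB L=BBOO
After move 2 (R): R=RGRG U=WOWG F=OYGY D=YBYR B=WRWB
After move 3 (R): R=RRGG U=WYWY F=OBGR D=YWYW B=GROB
Query: U face = WYWY

Answer: W Y W Y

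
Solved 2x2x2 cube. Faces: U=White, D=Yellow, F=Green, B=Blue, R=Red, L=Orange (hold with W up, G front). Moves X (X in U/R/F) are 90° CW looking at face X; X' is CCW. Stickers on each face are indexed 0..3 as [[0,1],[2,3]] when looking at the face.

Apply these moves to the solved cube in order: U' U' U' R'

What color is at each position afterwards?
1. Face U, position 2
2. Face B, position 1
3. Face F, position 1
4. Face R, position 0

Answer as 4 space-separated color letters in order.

After move 1 (U'): U=WWWW F=OOGG R=GGRR B=RRBB L=BBOO
After move 2 (U'): U=WWWW F=BBGG R=OORR B=GGBB L=RROO
After move 3 (U'): U=WWWW F=RRGG R=BBRR B=OOBB L=GGOO
After move 4 (R'): R=BRBR U=WBWO F=RWGW D=YRYG B=YOYB
Query 1: U[2] = W
Query 2: B[1] = O
Query 3: F[1] = W
Query 4: R[0] = B

Answer: W O W B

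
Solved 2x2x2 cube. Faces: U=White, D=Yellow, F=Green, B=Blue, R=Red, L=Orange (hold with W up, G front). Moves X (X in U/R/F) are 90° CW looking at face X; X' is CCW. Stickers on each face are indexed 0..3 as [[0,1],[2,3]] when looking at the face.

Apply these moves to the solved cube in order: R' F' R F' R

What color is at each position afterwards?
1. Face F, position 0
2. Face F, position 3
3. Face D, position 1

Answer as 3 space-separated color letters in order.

After move 1 (R'): R=RRRR U=WBWB F=GWGW D=YGYG B=YBYB
After move 2 (F'): F=WWGG U=WBRR R=GRYR D=OOYG L=OBOW
After move 3 (R): R=YGRR U=WWRG F=WOGG D=OYYY B=RBBB
After move 4 (F'): F=OGWG U=WWYR R=YGOR D=BWYY L=OGOR
After move 5 (R): R=OYRG U=WGYG F=OWWY D=BBYR B=RBWB
Query 1: F[0] = O
Query 2: F[3] = Y
Query 3: D[1] = B

Answer: O Y B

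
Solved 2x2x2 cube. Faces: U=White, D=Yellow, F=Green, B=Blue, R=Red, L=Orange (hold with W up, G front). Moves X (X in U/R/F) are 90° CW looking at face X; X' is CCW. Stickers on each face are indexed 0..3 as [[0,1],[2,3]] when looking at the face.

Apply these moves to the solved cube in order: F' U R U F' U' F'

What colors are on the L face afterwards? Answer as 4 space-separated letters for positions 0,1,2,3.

Answer: G W O R

Derivation:
After move 1 (F'): F=GGGG U=WWRR R=YRYR D=OOYY L=OWOW
After move 2 (U): U=RWRW F=YRGG R=BBYR B=OWBB L=GGOW
After move 3 (R): R=YBRB U=RRRG F=YOGY D=OBYO B=WWWB
After move 4 (U): U=RRGR F=YBGY R=WWRB B=GGWB L=YOOW
After move 5 (F'): F=BYYG U=RRWR R=BWOB D=OWYO L=YROG
After move 6 (U'): U=RRRW F=YRYG R=BYOB B=BWWB L=GGOG
After move 7 (F'): F=RGYY U=RRBO R=WYOB D=GGYO L=GWOR
Query: L face = GWOR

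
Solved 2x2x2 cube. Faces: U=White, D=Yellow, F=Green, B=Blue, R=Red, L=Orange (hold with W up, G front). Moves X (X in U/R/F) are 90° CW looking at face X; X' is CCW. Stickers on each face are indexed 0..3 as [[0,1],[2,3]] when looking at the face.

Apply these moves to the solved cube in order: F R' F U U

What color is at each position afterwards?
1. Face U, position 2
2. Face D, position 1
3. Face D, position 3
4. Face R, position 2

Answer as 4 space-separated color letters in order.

After move 1 (F): F=GGGG U=WWOO R=WRWR D=RRYY L=OYOY
After move 2 (R'): R=RRWW U=WBOB F=GWGO D=RGYG B=YBRB
After move 3 (F): F=GGOW U=WBYY R=ORBW D=WRYG L=OROG
After move 4 (U): U=YWYB F=OROW R=YBBW B=ORRB L=GGOG
After move 5 (U): U=YYBW F=YBOW R=ORBW B=GGRB L=OROG
Query 1: U[2] = B
Query 2: D[1] = R
Query 3: D[3] = G
Query 4: R[2] = B

Answer: B R G B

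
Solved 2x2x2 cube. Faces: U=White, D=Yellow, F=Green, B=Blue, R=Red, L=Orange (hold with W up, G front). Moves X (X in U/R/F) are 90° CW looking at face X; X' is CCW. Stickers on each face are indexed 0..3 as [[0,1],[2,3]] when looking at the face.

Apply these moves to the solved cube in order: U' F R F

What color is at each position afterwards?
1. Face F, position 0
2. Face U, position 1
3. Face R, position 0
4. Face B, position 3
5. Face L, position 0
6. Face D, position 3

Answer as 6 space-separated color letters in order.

Answer: G O O B B R

Derivation:
After move 1 (U'): U=WWWW F=OOGG R=GGRR B=RRBB L=BBOO
After move 2 (F): F=GOGO U=WWOB R=WGWR D=RGYY L=BYOY
After move 3 (R): R=WWRG U=WOOO F=GGGY D=RBYR B=BRWB
After move 4 (F): F=GGYG U=WOYY R=OWOG D=RWYR L=BROB
Query 1: F[0] = G
Query 2: U[1] = O
Query 3: R[0] = O
Query 4: B[3] = B
Query 5: L[0] = B
Query 6: D[3] = R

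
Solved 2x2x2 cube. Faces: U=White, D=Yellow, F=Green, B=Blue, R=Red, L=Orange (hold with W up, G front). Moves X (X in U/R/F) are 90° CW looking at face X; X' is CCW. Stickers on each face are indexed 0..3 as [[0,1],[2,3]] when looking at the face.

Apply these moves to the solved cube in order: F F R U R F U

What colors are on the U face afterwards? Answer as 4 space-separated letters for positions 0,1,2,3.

Answer: R Y W O

Derivation:
After move 1 (F): F=GGGG U=WWOO R=WRWR D=RRYY L=OYOY
After move 2 (F): F=GGGG U=WWYY R=OROR D=WWYY L=OROR
After move 3 (R): R=OORR U=WGYG F=GWGY D=WBYB B=YBWB
After move 4 (U): U=YWGG F=OOGY R=YBRR B=ORWB L=GWOR
After move 5 (R): R=RYRB U=YOGY F=OBGB D=WWYO B=GRWB
After move 6 (F): F=GOBB U=YORW R=GYYB D=RRYO L=GWOW
After move 7 (U): U=RYWO F=GYBB R=GRYB B=GWWB L=GOOW
Query: U face = RYWO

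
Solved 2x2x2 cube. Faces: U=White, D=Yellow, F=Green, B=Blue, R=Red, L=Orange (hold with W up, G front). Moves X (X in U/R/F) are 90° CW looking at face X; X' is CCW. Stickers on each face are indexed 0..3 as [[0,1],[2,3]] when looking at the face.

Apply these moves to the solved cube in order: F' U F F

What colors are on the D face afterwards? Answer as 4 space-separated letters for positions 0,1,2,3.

After move 1 (F'): F=GGGG U=WWRR R=YRYR D=OOYY L=OWOW
After move 2 (U): U=RWRW F=YRGG R=BBYR B=OWBB L=GGOW
After move 3 (F): F=GYGR U=RWWG R=RBWR D=YBYY L=GOOO
After move 4 (F): F=GGRY U=RWOO R=WBGR D=WRYY L=GYOB
Query: D face = WRYY

Answer: W R Y Y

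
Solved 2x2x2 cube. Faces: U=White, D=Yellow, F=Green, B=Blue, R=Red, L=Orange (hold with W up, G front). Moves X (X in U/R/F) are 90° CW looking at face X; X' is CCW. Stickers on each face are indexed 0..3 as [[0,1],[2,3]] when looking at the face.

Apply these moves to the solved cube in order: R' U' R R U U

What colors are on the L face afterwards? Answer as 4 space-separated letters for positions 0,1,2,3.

After move 1 (R'): R=RRRR U=WBWB F=GWGW D=YGYG B=YBYB
After move 2 (U'): U=BBWW F=OOGW R=GWRR B=RRYB L=YBOO
After move 3 (R): R=RGRW U=BOWW F=OGGG D=YYYR B=WRBB
After move 4 (R): R=RRWG U=BGWG F=OYGR D=YBYW B=WROB
After move 5 (U): U=WBGG F=RRGR R=WRWG B=YBOB L=OYOO
After move 6 (U): U=GWGB F=WRGR R=YBWG B=OYOB L=RROO
Query: L face = RROO

Answer: R R O O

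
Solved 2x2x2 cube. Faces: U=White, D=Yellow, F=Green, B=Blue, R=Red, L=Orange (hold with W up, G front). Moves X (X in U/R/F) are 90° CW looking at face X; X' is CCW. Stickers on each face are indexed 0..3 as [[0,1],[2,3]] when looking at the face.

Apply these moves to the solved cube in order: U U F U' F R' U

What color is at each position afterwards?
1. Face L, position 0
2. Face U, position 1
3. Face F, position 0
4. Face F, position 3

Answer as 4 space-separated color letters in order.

Answer: G W B G

Derivation:
After move 1 (U): U=WWWW F=RRGG R=BBRR B=OOBB L=GGOO
After move 2 (U): U=WWWW F=BBGG R=OORR B=GGBB L=RROO
After move 3 (F): F=GBGB U=WWOR R=WOWR D=ROYY L=RYOY
After move 4 (U'): U=WRWO F=RYGB R=GBWR B=WOBB L=GGOY
After move 5 (F): F=GRBY U=WRYG R=WBOR D=WGYY L=GROO
After move 6 (R'): R=BRWO U=WBYW F=GRBG D=WRYY B=YOGB
After move 7 (U): U=YWWB F=BRBG R=YOWO B=GRGB L=GROO
Query 1: L[0] = G
Query 2: U[1] = W
Query 3: F[0] = B
Query 4: F[3] = G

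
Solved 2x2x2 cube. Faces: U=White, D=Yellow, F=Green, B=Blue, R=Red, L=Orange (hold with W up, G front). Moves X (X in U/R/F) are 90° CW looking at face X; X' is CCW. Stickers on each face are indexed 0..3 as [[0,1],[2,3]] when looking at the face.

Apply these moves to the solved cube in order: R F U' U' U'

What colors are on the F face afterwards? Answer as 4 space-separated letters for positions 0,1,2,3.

Answer: W R Y Y

Derivation:
After move 1 (R): R=RRRR U=WGWG F=GYGY D=YBYB B=WBWB
After move 2 (F): F=GGYY U=WGOO R=WRGR D=RRYB L=OYOB
After move 3 (U'): U=GOWO F=OYYY R=GGGR B=WRWB L=WBOB
After move 4 (U'): U=OOGW F=WBYY R=OYGR B=GGWB L=WROB
After move 5 (U'): U=OWOG F=WRYY R=WBGR B=OYWB L=GGOB
Query: F face = WRYY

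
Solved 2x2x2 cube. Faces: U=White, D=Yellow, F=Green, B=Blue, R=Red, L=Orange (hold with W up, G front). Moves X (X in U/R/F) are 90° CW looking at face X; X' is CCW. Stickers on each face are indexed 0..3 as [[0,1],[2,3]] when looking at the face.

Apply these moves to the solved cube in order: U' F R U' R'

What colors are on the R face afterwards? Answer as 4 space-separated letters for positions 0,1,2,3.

After move 1 (U'): U=WWWW F=OOGG R=GGRR B=RRBB L=BBOO
After move 2 (F): F=GOGO U=WWOB R=WGWR D=RGYY L=BYOY
After move 3 (R): R=WWRG U=WOOO F=GGGY D=RBYR B=BRWB
After move 4 (U'): U=OOWO F=BYGY R=GGRG B=WWWB L=BROY
After move 5 (R'): R=GGGR U=OWWW F=BOGO D=RYYY B=RWBB
Query: R face = GGGR

Answer: G G G R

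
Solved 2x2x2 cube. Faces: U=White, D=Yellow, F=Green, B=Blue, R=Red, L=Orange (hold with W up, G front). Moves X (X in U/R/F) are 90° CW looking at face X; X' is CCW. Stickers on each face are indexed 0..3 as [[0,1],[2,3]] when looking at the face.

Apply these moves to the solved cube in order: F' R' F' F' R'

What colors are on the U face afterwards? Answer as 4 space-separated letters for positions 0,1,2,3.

Answer: W O G Y

Derivation:
After move 1 (F'): F=GGGG U=WWRR R=YRYR D=OOYY L=OWOW
After move 2 (R'): R=RRYY U=WBRB F=GWGR D=OGYG B=YBOB
After move 3 (F'): F=WRGG U=WBRY R=GROY D=WWYG L=OBOR
After move 4 (F'): F=RGWG U=WBGO R=WRWY D=BRYG L=OYOR
After move 5 (R'): R=RYWW U=WOGY F=RBWO D=BGYG B=GBRB
Query: U face = WOGY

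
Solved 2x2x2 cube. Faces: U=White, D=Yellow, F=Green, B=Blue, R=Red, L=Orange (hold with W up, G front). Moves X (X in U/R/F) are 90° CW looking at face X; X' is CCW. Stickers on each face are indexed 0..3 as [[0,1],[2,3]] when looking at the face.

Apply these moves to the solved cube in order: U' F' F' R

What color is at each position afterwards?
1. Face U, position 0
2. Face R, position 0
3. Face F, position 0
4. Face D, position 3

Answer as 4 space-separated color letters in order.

Answer: W B G R

Derivation:
After move 1 (U'): U=WWWW F=OOGG R=GGRR B=RRBB L=BBOO
After move 2 (F'): F=OGOG U=WWGR R=YGYR D=BOYY L=BWOW
After move 3 (F'): F=GGOO U=WWYY R=OGBR D=WWYY L=BROG
After move 4 (R): R=BORG U=WGYO F=GWOY D=WBYR B=YRWB
Query 1: U[0] = W
Query 2: R[0] = B
Query 3: F[0] = G
Query 4: D[3] = R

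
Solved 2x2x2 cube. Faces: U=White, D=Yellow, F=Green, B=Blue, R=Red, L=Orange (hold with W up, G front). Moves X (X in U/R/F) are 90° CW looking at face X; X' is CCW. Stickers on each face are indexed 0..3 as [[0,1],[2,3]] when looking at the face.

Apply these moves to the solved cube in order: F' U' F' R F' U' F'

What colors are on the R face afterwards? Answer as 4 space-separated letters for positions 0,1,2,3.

After move 1 (F'): F=GGGG U=WWRR R=YRYR D=OOYY L=OWOW
After move 2 (U'): U=WRWR F=OWGG R=GGYR B=YRBB L=BBOW
After move 3 (F'): F=WGOG U=WRGY R=OGOR D=BWYY L=BROW
After move 4 (R): R=OORG U=WGGG F=WWOY D=BBYY B=YRRB
After move 5 (F'): F=WYWO U=WGOR R=BOBG D=RWYY L=BGOG
After move 6 (U'): U=GRWO F=BGWO R=WYBG B=BORB L=YROG
After move 7 (F'): F=GOBW U=GRWB R=WYRG D=RGYY L=YOOW
Query: R face = WYRG

Answer: W Y R G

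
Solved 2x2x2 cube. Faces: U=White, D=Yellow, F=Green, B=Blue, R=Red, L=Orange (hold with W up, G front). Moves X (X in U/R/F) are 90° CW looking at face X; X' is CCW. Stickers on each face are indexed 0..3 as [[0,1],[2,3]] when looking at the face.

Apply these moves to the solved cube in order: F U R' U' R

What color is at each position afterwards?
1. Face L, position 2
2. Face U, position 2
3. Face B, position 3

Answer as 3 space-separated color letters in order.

After move 1 (F): F=GGGG U=WWOO R=WRWR D=RRYY L=OYOY
After move 2 (U): U=OWOW F=WRGG R=BBWR B=OYBB L=GGOY
After move 3 (R'): R=BRBW U=OBOO F=WWGW D=RRYG B=YYRB
After move 4 (U'): U=BOOO F=GGGW R=WWBW B=BRRB L=YYOY
After move 5 (R): R=BWWW U=BGOW F=GRGG D=RRYB B=OROB
Query 1: L[2] = O
Query 2: U[2] = O
Query 3: B[3] = B

Answer: O O B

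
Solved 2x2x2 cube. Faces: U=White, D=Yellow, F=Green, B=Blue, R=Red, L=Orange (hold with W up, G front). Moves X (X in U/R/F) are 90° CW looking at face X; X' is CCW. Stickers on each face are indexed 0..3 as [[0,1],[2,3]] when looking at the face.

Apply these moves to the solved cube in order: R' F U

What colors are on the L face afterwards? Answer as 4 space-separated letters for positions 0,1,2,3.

After move 1 (R'): R=RRRR U=WBWB F=GWGW D=YGYG B=YBYB
After move 2 (F): F=GGWW U=WBOO R=WRBR D=RRYG L=OYOG
After move 3 (U): U=OWOB F=WRWW R=YBBR B=OYYB L=GGOG
Query: L face = GGOG

Answer: G G O G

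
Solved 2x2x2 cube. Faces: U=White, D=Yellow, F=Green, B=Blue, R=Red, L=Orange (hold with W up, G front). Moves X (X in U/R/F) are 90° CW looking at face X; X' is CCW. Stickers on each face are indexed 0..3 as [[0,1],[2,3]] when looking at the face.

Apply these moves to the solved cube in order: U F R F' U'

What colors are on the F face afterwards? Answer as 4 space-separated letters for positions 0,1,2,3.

Answer: G R G G

Derivation:
After move 1 (U): U=WWWW F=RRGG R=BBRR B=OOBB L=GGOO
After move 2 (F): F=GRGR U=WWOG R=WBWR D=RBYY L=GYOY
After move 3 (R): R=WWRB U=WROR F=GBGY D=RBYO B=GOWB
After move 4 (F'): F=BYGG U=WRWR R=BWRB D=YYYO L=GROO
After move 5 (U'): U=RRWW F=GRGG R=BYRB B=BWWB L=GOOO
Query: F face = GRGG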